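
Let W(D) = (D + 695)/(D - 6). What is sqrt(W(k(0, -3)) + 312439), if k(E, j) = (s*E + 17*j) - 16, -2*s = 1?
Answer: sqrt(1664941587)/73 ≈ 558.96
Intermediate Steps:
s = -1/2 (s = -1/2*1 = -1/2 ≈ -0.50000)
k(E, j) = -16 + 17*j - E/2 (k(E, j) = (-E/2 + 17*j) - 16 = (17*j - E/2) - 16 = -16 + 17*j - E/2)
W(D) = (695 + D)/(-6 + D)
sqrt(W(k(0, -3)) + 312439) = sqrt((695 + (-16 + 17*(-3) - 1/2*0))/(-6 + (-16 + 17*(-3) - 1/2*0)) + 312439) = sqrt((695 + (-16 - 51 + 0))/(-6 + (-16 - 51 + 0)) + 312439) = sqrt((695 - 67)/(-6 - 67) + 312439) = sqrt(628/(-73) + 312439) = sqrt(-1/73*628 + 312439) = sqrt(-628/73 + 312439) = sqrt(22807419/73) = sqrt(1664941587)/73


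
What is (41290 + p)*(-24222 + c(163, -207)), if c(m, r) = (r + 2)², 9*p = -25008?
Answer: 2056851802/3 ≈ 6.8562e+8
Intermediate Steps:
p = -8336/3 (p = (⅑)*(-25008) = -8336/3 ≈ -2778.7)
c(m, r) = (2 + r)²
(41290 + p)*(-24222 + c(163, -207)) = (41290 - 8336/3)*(-24222 + (2 - 207)²) = 115534*(-24222 + (-205)²)/3 = 115534*(-24222 + 42025)/3 = (115534/3)*17803 = 2056851802/3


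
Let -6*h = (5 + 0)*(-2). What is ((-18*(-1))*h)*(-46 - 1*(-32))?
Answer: -420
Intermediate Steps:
h = 5/3 (h = -(5 + 0)*(-2)/6 = -5*(-2)/6 = -1/6*(-10) = 5/3 ≈ 1.6667)
((-18*(-1))*h)*(-46 - 1*(-32)) = (-18*(-1)*(5/3))*(-46 - 1*(-32)) = (18*(5/3))*(-46 + 32) = 30*(-14) = -420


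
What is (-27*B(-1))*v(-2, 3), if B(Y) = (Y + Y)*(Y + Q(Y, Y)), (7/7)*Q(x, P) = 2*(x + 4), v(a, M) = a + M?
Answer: 270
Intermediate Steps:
v(a, M) = M + a
Q(x, P) = 8 + 2*x (Q(x, P) = 2*(x + 4) = 2*(4 + x) = 8 + 2*x)
B(Y) = 2*Y*(8 + 3*Y) (B(Y) = (Y + Y)*(Y + (8 + 2*Y)) = (2*Y)*(8 + 3*Y) = 2*Y*(8 + 3*Y))
(-27*B(-1))*v(-2, 3) = (-54*(-1)*(8 + 3*(-1)))*(3 - 2) = -54*(-1)*(8 - 3)*1 = -54*(-1)*5*1 = -27*(-10)*1 = 270*1 = 270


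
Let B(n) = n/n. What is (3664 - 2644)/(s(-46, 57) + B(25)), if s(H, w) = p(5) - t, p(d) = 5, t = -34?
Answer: 51/2 ≈ 25.500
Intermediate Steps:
B(n) = 1
s(H, w) = 39 (s(H, w) = 5 - 1*(-34) = 5 + 34 = 39)
(3664 - 2644)/(s(-46, 57) + B(25)) = (3664 - 2644)/(39 + 1) = 1020/40 = 1020*(1/40) = 51/2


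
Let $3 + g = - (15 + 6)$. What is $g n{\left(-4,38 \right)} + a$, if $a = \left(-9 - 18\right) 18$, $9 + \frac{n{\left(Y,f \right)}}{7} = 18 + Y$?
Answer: $-1326$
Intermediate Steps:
$g = -24$ ($g = -3 - \left(15 + 6\right) = -3 - 21 = -24$)
$n{\left(Y,f \right)} = 63 + 7 Y$ ($n{\left(Y,f \right)} = -63 + 7 \left(18 + Y\right) = -63 + \left(126 + 7 Y\right) = 63 + 7 Y$)
$a = -486$ ($a = \left(-27\right) 18 = -486$)
$g n{\left(-4,38 \right)} + a = - 24 \left(63 + 7 \left(-4\right)\right) - 486 = - 24 \left(63 - 28\right) - 486 = \left(-24\right) 35 - 486 = -840 - 486 = -1326$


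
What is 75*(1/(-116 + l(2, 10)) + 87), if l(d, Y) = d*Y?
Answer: 208775/32 ≈ 6524.2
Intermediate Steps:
l(d, Y) = Y*d
75*(1/(-116 + l(2, 10)) + 87) = 75*(1/(-116 + 10*2) + 87) = 75*(1/(-116 + 20) + 87) = 75*(1/(-96) + 87) = 75*(-1/96 + 87) = 75*(8351/96) = 208775/32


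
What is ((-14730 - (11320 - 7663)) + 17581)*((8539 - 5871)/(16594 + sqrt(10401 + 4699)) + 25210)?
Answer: -699357160443214/34418217 + 2688010*sqrt(151)/34418217 ≈ -2.0319e+7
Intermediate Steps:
((-14730 - (11320 - 7663)) + 17581)*((8539 - 5871)/(16594 + sqrt(10401 + 4699)) + 25210) = ((-14730 - 1*3657) + 17581)*(2668/(16594 + sqrt(15100)) + 25210) = ((-14730 - 3657) + 17581)*(2668/(16594 + 10*sqrt(151)) + 25210) = (-18387 + 17581)*(25210 + 2668/(16594 + 10*sqrt(151))) = -806*(25210 + 2668/(16594 + 10*sqrt(151))) = -20319260 - 2150408/(16594 + 10*sqrt(151))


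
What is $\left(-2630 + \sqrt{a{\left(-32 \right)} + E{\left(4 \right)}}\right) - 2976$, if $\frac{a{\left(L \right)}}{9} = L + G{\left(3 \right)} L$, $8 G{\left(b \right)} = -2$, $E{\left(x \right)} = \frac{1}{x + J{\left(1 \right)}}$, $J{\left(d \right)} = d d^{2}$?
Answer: $-5606 + \frac{i \sqrt{5395}}{5} \approx -5606.0 + 14.69 i$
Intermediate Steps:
$J{\left(d \right)} = d^{3}$
$E{\left(x \right)} = \frac{1}{1 + x}$ ($E{\left(x \right)} = \frac{1}{x + 1^{3}} = \frac{1}{x + 1} = \frac{1}{1 + x}$)
$G{\left(b \right)} = - \frac{1}{4}$ ($G{\left(b \right)} = \frac{1}{8} \left(-2\right) = - \frac{1}{4}$)
$a{\left(L \right)} = \frac{27 L}{4}$ ($a{\left(L \right)} = 9 \left(L - \frac{L}{4}\right) = 9 \frac{3 L}{4} = \frac{27 L}{4}$)
$\left(-2630 + \sqrt{a{\left(-32 \right)} + E{\left(4 \right)}}\right) - 2976 = \left(-2630 + \sqrt{\frac{27}{4} \left(-32\right) + \frac{1}{1 + 4}}\right) - 2976 = \left(-2630 + \sqrt{-216 + \frac{1}{5}}\right) - 2976 = \left(-2630 + \sqrt{- \frac{1079}{5}}\right) - 2976 = \left(-2630 + \frac{i \sqrt{5395}}{5}\right) - 2976 = -5606 + \frac{i \sqrt{5395}}{5}$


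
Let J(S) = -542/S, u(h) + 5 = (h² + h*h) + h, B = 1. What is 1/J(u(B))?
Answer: 1/271 ≈ 0.0036900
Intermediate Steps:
u(h) = -5 + h + 2*h² (u(h) = -5 + ((h² + h*h) + h) = -5 + ((h² + h²) + h) = -5 + (2*h² + h) = -5 + (h + 2*h²) = -5 + h + 2*h²)
1/J(u(B)) = 1/(-542/(-5 + 1 + 2*1²)) = 1/(-542/(-5 + 1 + 2*1)) = 1/(-542/(-5 + 1 + 2)) = 1/(-542/(-2)) = 1/(-542*(-½)) = 1/271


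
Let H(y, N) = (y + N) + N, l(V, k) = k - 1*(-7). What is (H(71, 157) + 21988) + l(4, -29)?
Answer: 22351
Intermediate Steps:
l(V, k) = 7 + k (l(V, k) = k + 7 = 7 + k)
H(y, N) = y + 2*N (H(y, N) = (N + y) + N = y + 2*N)
(H(71, 157) + 21988) + l(4, -29) = ((71 + 2*157) + 21988) + (7 - 29) = ((71 + 314) + 21988) - 22 = (385 + 21988) - 22 = 22373 - 22 = 22351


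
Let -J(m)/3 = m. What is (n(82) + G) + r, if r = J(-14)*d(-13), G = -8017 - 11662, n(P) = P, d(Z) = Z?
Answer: -20143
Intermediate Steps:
J(m) = -3*m
G = -19679
r = -546 (r = -3*(-14)*(-13) = 42*(-13) = -546)
(n(82) + G) + r = (82 - 19679) - 546 = -19597 - 546 = -20143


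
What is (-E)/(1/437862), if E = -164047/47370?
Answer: 11971657919/7895 ≈ 1.5164e+6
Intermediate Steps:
E = -164047/47370 (E = -164047*1/47370 = -164047/47370 ≈ -3.4631)
(-E)/(1/437862) = (-1*(-164047/47370))/(1/437862) = 164047/(47370*(1/437862)) = (164047/47370)*437862 = 11971657919/7895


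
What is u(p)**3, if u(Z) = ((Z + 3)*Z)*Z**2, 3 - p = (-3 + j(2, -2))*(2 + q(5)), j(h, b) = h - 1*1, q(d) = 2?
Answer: 6470208464104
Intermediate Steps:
j(h, b) = -1 + h (j(h, b) = h - 1 = -1 + h)
p = 11 (p = 3 - (-3 + (-1 + 2))*(2 + 2) = 3 - (-3 + 1)*4 = 3 - (-2)*4 = 3 - 1*(-8) = 3 + 8 = 11)
u(Z) = Z**3*(3 + Z) (u(Z) = ((3 + Z)*Z)*Z**2 = (Z*(3 + Z))*Z**2 = Z**3*(3 + Z))
u(p)**3 = (11**3*(3 + 11))**3 = (1331*14)**3 = 18634**3 = 6470208464104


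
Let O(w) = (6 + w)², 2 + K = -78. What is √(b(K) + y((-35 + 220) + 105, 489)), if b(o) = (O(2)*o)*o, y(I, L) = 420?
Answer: 2*√102505 ≈ 640.33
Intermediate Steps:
K = -80 (K = -2 - 78 = -80)
b(o) = 64*o² (b(o) = ((6 + 2)²*o)*o = (8²*o)*o = (64*o)*o = 64*o²)
√(b(K) + y((-35 + 220) + 105, 489)) = √(64*(-80)² + 420) = √(64*6400 + 420) = √(409600 + 420) = √410020 = 2*√102505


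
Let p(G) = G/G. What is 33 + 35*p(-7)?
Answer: 68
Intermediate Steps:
p(G) = 1
33 + 35*p(-7) = 33 + 35*1 = 33 + 35 = 68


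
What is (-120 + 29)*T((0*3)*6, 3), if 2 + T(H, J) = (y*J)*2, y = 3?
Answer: -1456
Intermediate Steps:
T(H, J) = -2 + 6*J (T(H, J) = -2 + (3*J)*2 = -2 + 6*J)
(-120 + 29)*T((0*3)*6, 3) = (-120 + 29)*(-2 + 6*3) = -91*(-2 + 18) = -91*16 = -1456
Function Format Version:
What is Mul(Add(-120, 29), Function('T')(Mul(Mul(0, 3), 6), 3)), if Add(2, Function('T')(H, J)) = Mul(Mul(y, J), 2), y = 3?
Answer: -1456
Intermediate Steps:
Function('T')(H, J) = Add(-2, Mul(6, J)) (Function('T')(H, J) = Add(-2, Mul(Mul(3, J), 2)) = Add(-2, Mul(6, J)))
Mul(Add(-120, 29), Function('T')(Mul(Mul(0, 3), 6), 3)) = Mul(Add(-120, 29), Add(-2, Mul(6, 3))) = Mul(-91, Add(-2, 18)) = Mul(-91, 16) = -1456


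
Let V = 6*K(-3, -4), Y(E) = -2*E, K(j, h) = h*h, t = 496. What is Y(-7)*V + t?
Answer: 1840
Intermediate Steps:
K(j, h) = h**2
V = 96 (V = 6*(-4)**2 = 6*16 = 96)
Y(-7)*V + t = -2*(-7)*96 + 496 = 14*96 + 496 = 1344 + 496 = 1840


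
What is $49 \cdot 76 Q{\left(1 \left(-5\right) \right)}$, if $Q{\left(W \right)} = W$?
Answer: $-18620$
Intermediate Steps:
$49 \cdot 76 Q{\left(1 \left(-5\right) \right)} = 49 \cdot 76 \cdot 1 \left(-5\right) = 3724 \left(-5\right) = -18620$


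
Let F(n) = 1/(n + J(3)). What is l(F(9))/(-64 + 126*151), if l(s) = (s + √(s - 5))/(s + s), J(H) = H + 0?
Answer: 1/37924 + I*√177/18962 ≈ 2.6369e-5 + 0.00070162*I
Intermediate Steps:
J(H) = H
F(n) = 1/(3 + n) (F(n) = 1/(n + 3) = 1/(3 + n))
l(s) = (s + √(-5 + s))/(2*s) (l(s) = (s + √(-5 + s))/((2*s)) = (s + √(-5 + s))*(1/(2*s)) = (s + √(-5 + s))/(2*s))
l(F(9))/(-64 + 126*151) = ((1/(3 + 9) + √(-5 + 1/(3 + 9)))/(2*(1/(3 + 9))))/(-64 + 126*151) = ((1/12 + √(-5 + 1/12))/(2*(1/12)))/(-64 + 19026) = ((1/12 + √(-5 + 1/12))/(2*(1/12)))/18962 = ((½)*12*(1/12 + √(-59/12)))*(1/18962) = ((½)*12*(1/12 + I*√177/6))*(1/18962) = (½ + I*√177)*(1/18962) = 1/37924 + I*√177/18962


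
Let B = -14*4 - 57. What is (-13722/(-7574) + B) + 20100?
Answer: 75697630/3787 ≈ 19989.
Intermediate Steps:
B = -113 (B = -56 - 57 = -113)
(-13722/(-7574) + B) + 20100 = (-13722/(-7574) - 113) + 20100 = (-13722*(-1/7574) - 113) + 20100 = (6861/3787 - 113) + 20100 = -421070/3787 + 20100 = 75697630/3787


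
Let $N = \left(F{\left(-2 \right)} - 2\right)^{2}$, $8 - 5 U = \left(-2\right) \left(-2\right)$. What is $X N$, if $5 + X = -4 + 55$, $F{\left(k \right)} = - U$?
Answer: $\frac{9016}{25} \approx 360.64$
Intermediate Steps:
$U = \frac{4}{5}$ ($U = \frac{8}{5} - \frac{\left(-2\right) \left(-2\right)}{5} = \frac{8}{5} - \frac{4}{5} = \frac{4}{5} \approx 0.8$)
$F{\left(k \right)} = - \frac{4}{5}$ ($F{\left(k \right)} = \left(-1\right) \frac{4}{5} = - \frac{4}{5}$)
$X = 46$ ($X = -5 + \left(-4 + 55\right) = -5 + 51 = 46$)
$N = \frac{196}{25}$ ($N = \left(- \frac{4}{5} - 2\right)^{2} = \left(- \frac{14}{5}\right)^{2} = \frac{196}{25} \approx 7.84$)
$X N = 46 \cdot \frac{196}{25} = \frac{9016}{25}$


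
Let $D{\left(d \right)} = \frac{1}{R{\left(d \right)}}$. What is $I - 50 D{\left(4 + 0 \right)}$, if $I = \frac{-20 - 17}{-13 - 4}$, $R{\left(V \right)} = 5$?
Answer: $- \frac{133}{17} \approx -7.8235$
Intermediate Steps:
$D{\left(d \right)} = \frac{1}{5}$
$I = \frac{37}{17}$ ($I = - \frac{37}{-17} = \left(-37\right) \left(- \frac{1}{17}\right) = \frac{37}{17} \approx 2.1765$)
$I - 50 D{\left(4 + 0 \right)} = \frac{37}{17} - 10 = - \frac{133}{17}$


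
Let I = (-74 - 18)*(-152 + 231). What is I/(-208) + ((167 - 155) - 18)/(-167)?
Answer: 303751/8684 ≈ 34.978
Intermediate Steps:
I = -7268 (I = -92*79 = -7268)
I/(-208) + ((167 - 155) - 18)/(-167) = -7268/(-208) + ((167 - 155) - 18)/(-167) = -7268*(-1/208) + (12 - 18)*(-1/167) = 1817/52 - 6*(-1/167) = 1817/52 + 6/167 = 303751/8684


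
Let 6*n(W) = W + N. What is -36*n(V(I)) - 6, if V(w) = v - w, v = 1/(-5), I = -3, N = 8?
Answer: -354/5 ≈ -70.800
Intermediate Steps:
v = -1/5 ≈ -0.20000
V(w) = -1/5 - w
n(W) = 4/3 + W/6 (n(W) = (W + 8)/6 = (8 + W)/6 = 4/3 + W/6)
-36*n(V(I)) - 6 = -36*(4/3 + (-1/5 - 1*(-3))/6) - 6 = -36*(4/3 + (-1/5 + 3)/6) - 6 = -36*(4/3 + (1/6)*(14/5)) - 6 = -36*(4/3 + 7/15) - 6 = -36*9/5 - 6 = -324/5 - 6 = -354/5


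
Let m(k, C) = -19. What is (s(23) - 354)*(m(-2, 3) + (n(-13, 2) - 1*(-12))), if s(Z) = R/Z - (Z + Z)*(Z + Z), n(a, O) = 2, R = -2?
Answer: 284060/23 ≈ 12350.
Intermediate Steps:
s(Z) = -4*Z² - 2/Z (s(Z) = -2/Z - (Z + Z)*(Z + Z) = -2/Z - 2*Z*2*Z = -2/Z - 4*Z² = -4*Z² - 2/Z)
(s(23) - 354)*(m(-2, 3) + (n(-13, 2) - 1*(-12))) = (2*(-1 - 2*23³)/23 - 354)*(-19 + (2 - 1*(-12))) = (2*(1/23)*(-1 - 2*12167) - 354)*(-19 + (2 + 12)) = (2*(1/23)*(-1 - 24334) - 354)*(-19 + 14) = (2*(1/23)*(-24335) - 354)*(-5) = (-48670/23 - 354)*(-5) = -56812/23*(-5) = 284060/23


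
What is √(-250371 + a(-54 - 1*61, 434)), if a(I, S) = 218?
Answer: I*√250153 ≈ 500.15*I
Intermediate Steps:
√(-250371 + a(-54 - 1*61, 434)) = √(-250371 + 218) = √(-250153) = I*√250153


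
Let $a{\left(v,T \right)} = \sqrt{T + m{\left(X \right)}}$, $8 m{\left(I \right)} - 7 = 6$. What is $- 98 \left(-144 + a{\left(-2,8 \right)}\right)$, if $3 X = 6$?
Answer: $14112 - \frac{49 \sqrt{154}}{2} \approx 13808.0$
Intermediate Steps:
$X = 2$ ($X = \frac{1}{3} \cdot 6 = 2$)
$m{\left(I \right)} = \frac{13}{8}$ ($m{\left(I \right)} = \frac{7}{8} + \frac{1}{8} \cdot 6 = \frac{7}{8} + \frac{3}{4} = \frac{13}{8}$)
$a{\left(v,T \right)} = \sqrt{\frac{13}{8} + T}$ ($a{\left(v,T \right)} = \sqrt{T + \frac{13}{8}} = \sqrt{\frac{13}{8} + T}$)
$- 98 \left(-144 + a{\left(-2,8 \right)}\right) = - 98 \left(-144 + \frac{\sqrt{26 + 16 \cdot 8}}{4}\right) = - 98 \left(-144 + \frac{\sqrt{26 + 128}}{4}\right) = - 98 \left(-144 + \frac{\sqrt{154}}{4}\right) = 14112 - \frac{49 \sqrt{154}}{2}$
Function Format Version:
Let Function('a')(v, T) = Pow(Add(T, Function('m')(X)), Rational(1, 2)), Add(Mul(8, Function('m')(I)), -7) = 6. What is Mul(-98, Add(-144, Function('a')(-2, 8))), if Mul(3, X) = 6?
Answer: Add(14112, Mul(Rational(-49, 2), Pow(154, Rational(1, 2)))) ≈ 13808.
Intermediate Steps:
X = 2 (X = Mul(Rational(1, 3), 6) = 2)
Function('m')(I) = Rational(13, 8) (Function('m')(I) = Add(Rational(7, 8), Mul(Rational(1, 8), 6)) = Add(Rational(7, 8), Rational(3, 4)) = Rational(13, 8))
Function('a')(v, T) = Pow(Add(Rational(13, 8), T), Rational(1, 2)) (Function('a')(v, T) = Pow(Add(T, Rational(13, 8)), Rational(1, 2)) = Pow(Add(Rational(13, 8), T), Rational(1, 2)))
Mul(-98, Add(-144, Function('a')(-2, 8))) = Mul(-98, Add(-144, Mul(Rational(1, 4), Pow(Add(26, Mul(16, 8)), Rational(1, 2))))) = Mul(-98, Add(-144, Mul(Rational(1, 4), Pow(Add(26, 128), Rational(1, 2))))) = Mul(-98, Add(-144, Mul(Rational(1, 4), Pow(154, Rational(1, 2))))) = Add(14112, Mul(Rational(-49, 2), Pow(154, Rational(1, 2))))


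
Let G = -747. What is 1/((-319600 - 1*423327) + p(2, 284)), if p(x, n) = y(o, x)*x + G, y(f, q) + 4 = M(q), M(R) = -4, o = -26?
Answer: -1/743690 ≈ -1.3446e-6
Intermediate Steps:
y(f, q) = -8 (y(f, q) = -4 - 4 = -8)
p(x, n) = -747 - 8*x (p(x, n) = -8*x - 747 = -747 - 8*x)
1/((-319600 - 1*423327) + p(2, 284)) = 1/((-319600 - 1*423327) + (-747 - 8*2)) = 1/((-319600 - 423327) + (-747 - 16)) = 1/(-742927 - 763) = 1/(-743690) = -1/743690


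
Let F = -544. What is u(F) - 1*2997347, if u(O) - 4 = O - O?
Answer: -2997343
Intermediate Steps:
u(O) = 4 (u(O) = 4 + (O - O) = 4 + 0 = 4)
u(F) - 1*2997347 = 4 - 1*2997347 = 4 - 2997347 = -2997343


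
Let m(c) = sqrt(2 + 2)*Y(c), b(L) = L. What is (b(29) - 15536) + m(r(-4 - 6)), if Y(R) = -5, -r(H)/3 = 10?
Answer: -15517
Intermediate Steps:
r(H) = -30 (r(H) = -3*10 = -30)
m(c) = -10 (m(c) = sqrt(2 + 2)*(-5) = sqrt(4)*(-5) = 2*(-5) = -10)
(b(29) - 15536) + m(r(-4 - 6)) = (29 - 15536) - 10 = -15507 - 10 = -15517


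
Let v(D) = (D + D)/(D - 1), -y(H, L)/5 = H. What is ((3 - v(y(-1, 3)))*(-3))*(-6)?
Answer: 9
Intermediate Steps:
y(H, L) = -5*H
v(D) = 2*D/(-1 + D) (v(D) = (2*D)/(-1 + D) = 2*D/(-1 + D))
((3 - v(y(-1, 3)))*(-3))*(-6) = ((3 - 2*(-5*(-1))/(-1 - 5*(-1)))*(-3))*(-6) = ((3 - 2*5/(-1 + 5))*(-3))*(-6) = ((3 - 2*5/4)*(-3))*(-6) = ((3 - 1*5/2)*(-3))*(-6) = ((3 - 5/2)*(-3))*(-6) = ((1/2)*(-3))*(-6) = -3/2*(-6) = 9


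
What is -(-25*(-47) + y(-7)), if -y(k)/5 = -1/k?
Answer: -8220/7 ≈ -1174.3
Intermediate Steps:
y(k) = 5/k (y(k) = -(-5)/k = 5/k)
-(-25*(-47) + y(-7)) = -(-25*(-47) + 5/(-7)) = -(1175 + 5*(-⅐)) = -(1175 - 5/7) = -1*8220/7 = -8220/7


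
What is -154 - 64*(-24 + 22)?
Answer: -26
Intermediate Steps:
-154 - 64*(-24 + 22) = -154 - 64*(-2) = -154 + 128 = -26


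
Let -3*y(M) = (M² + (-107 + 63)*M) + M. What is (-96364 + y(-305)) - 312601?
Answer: -444345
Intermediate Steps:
y(M) = -M²/3 + 43*M/3 (y(M) = -((M² + (-107 + 63)*M) + M)/3 = -((M² - 44*M) + M)/3 = -(M² - 43*M)/3 = -M²/3 + 43*M/3)
(-96364 + y(-305)) - 312601 = (-96364 + (⅓)*(-305)*(43 - 1*(-305))) - 312601 = (-96364 + (⅓)*(-305)*(43 + 305)) - 312601 = (-96364 + (⅓)*(-305)*348) - 312601 = (-96364 - 35380) - 312601 = -131744 - 312601 = -444345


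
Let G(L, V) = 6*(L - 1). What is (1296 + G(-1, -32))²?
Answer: 1648656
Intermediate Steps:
G(L, V) = -6 + 6*L (G(L, V) = 6*(-1 + L) = -6 + 6*L)
(1296 + G(-1, -32))² = (1296 + (-6 + 6*(-1)))² = (1296 + (-6 - 6))² = (1296 - 12)² = 1284² = 1648656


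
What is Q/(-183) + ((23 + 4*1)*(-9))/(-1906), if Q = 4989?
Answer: -3154855/116266 ≈ -27.135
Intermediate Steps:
Q/(-183) + ((23 + 4*1)*(-9))/(-1906) = 4989/(-183) + ((23 + 4*1)*(-9))/(-1906) = 4989*(-1/183) + ((23 + 4)*(-9))*(-1/1906) = -1663/61 + (27*(-9))*(-1/1906) = -1663/61 - 243*(-1/1906) = -1663/61 + 243/1906 = -3154855/116266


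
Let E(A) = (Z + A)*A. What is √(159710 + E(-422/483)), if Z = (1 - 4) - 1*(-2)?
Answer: 10*√372589681/483 ≈ 399.64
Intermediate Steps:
Z = -1 (Z = -3 + 2 = -1)
E(A) = A*(-1 + A) (E(A) = (-1 + A)*A = A*(-1 + A))
√(159710 + E(-422/483)) = √(159710 + (-422/483)*(-1 - 422/483)) = √(159710 + (-422*1/483)*(-1 - 422*1/483)) = √(159710 - 422*(-1 - 422/483)/483) = √(159710 - 422/483*(-905/483)) = √(159710 + 381910/233289) = √(37258968100/233289) = 10*√372589681/483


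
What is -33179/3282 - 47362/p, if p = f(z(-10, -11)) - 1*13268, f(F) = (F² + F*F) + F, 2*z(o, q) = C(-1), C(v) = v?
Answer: -35597111/5443197 ≈ -6.5397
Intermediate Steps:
z(o, q) = -½ (z(o, q) = (½)*(-1) = -½)
f(F) = F + 2*F² (f(F) = (F² + F²) + F = 2*F² + F = F + 2*F²)
p = -13268 (p = -(1 + 2*(-½))/2 - 1*13268 = -(1 - 1)/2 - 13268 = -½*0 - 13268 = 0 - 13268 = -13268)
-33179/3282 - 47362/p = -33179/3282 - 47362/(-13268) = -33179*1/3282 - 47362*(-1/13268) = -33179/3282 + 23681/6634 = -35597111/5443197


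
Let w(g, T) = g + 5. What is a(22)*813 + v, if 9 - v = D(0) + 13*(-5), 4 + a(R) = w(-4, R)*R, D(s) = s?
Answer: 14708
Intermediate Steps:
w(g, T) = 5 + g
a(R) = -4 + R (a(R) = -4 + (5 - 4)*R = -4 + 1*R = -4 + R)
v = 74 (v = 9 - (0 + 13*(-5)) = 9 - (0 - 65) = 9 - 1*(-65) = 9 + 65 = 74)
a(22)*813 + v = (-4 + 22)*813 + 74 = 18*813 + 74 = 14634 + 74 = 14708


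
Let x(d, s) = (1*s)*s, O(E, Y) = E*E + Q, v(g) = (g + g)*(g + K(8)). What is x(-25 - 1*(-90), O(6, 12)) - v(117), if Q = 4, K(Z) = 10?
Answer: -28118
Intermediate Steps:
v(g) = 2*g*(10 + g) (v(g) = (g + g)*(g + 10) = (2*g)*(10 + g) = 2*g*(10 + g))
O(E, Y) = 4 + E**2 (O(E, Y) = E*E + 4 = E**2 + 4 = 4 + E**2)
x(d, s) = s**2 (x(d, s) = s*s = s**2)
x(-25 - 1*(-90), O(6, 12)) - v(117) = (4 + 6**2)**2 - 2*117*(10 + 117) = (4 + 36)**2 - 2*117*127 = 40**2 - 1*29718 = 1600 - 29718 = -28118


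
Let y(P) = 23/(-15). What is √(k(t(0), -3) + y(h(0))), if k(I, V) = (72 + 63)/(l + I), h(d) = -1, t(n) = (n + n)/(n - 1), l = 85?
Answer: √3570/255 ≈ 0.23431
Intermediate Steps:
t(n) = 2*n/(-1 + n) (t(n) = (2*n)/(-1 + n) = 2*n/(-1 + n))
k(I, V) = 135/(85 + I) (k(I, V) = (72 + 63)/(85 + I) = 135/(85 + I))
y(P) = -23/15 (y(P) = 23*(-1/15) = -23/15)
√(k(t(0), -3) + y(h(0))) = √(135/(85 + 2*0/(-1 + 0)) - 23/15) = √(135/(85 + 2*0/(-1)) - 23/15) = √(135/(85 + 2*0*(-1)) - 23/15) = √(135/(85 + 0) - 23/15) = √(135/85 - 23/15) = √(135*(1/85) - 23/15) = √(27/17 - 23/15) = √(14/255) = √3570/255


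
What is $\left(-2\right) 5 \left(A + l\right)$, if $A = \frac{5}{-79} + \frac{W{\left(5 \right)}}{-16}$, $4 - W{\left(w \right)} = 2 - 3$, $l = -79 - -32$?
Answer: $\frac{299415}{632} \approx 473.76$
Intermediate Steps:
$l = -47$ ($l = -79 + 32 = -47$)
$W{\left(w \right)} = 5$ ($W{\left(w \right)} = 4 - \left(2 - 3\right) = 4 - -1 = 4 + 1 = 5$)
$A = - \frac{475}{1264}$ ($A = \frac{5}{-79} + \frac{5}{-16} = 5 \left(- \frac{1}{79}\right) + 5 \left(- \frac{1}{16}\right) = - \frac{5}{79} - \frac{5}{16} = - \frac{475}{1264} \approx -0.37579$)
$\left(-2\right) 5 \left(A + l\right) = \left(-2\right) 5 \left(- \frac{475}{1264} - 47\right) = \left(-10\right) \left(- \frac{59883}{1264}\right) = \frac{299415}{632}$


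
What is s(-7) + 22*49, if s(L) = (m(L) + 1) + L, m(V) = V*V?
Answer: 1121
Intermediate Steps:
m(V) = V²
s(L) = 1 + L + L² (s(L) = (L² + 1) + L = (1 + L²) + L = 1 + L + L²)
s(-7) + 22*49 = (1 - 7 + (-7)²) + 22*49 = (1 - 7 + 49) + 1078 = 43 + 1078 = 1121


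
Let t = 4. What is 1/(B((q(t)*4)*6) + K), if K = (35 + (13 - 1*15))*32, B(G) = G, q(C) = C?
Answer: 1/1152 ≈ 0.00086806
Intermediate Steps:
K = 1056 (K = (35 + (13 - 15))*32 = (35 - 2)*32 = 33*32 = 1056)
1/(B((q(t)*4)*6) + K) = 1/((4*4)*6 + 1056) = 1/(16*6 + 1056) = 1/(96 + 1056) = 1/1152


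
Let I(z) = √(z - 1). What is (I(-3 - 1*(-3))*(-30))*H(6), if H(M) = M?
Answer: -180*I ≈ -180.0*I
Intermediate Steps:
I(z) = √(-1 + z)
(I(-3 - 1*(-3))*(-30))*H(6) = (√(-1 + (-3 - 1*(-3)))*(-30))*6 = (√(-1 + (-3 + 3))*(-30))*6 = (√(-1 + 0)*(-30))*6 = (√(-1)*(-30))*6 = (I*(-30))*6 = -30*I*6 = -180*I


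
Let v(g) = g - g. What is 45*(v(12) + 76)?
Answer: 3420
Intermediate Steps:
v(g) = 0
45*(v(12) + 76) = 45*(0 + 76) = 45*76 = 3420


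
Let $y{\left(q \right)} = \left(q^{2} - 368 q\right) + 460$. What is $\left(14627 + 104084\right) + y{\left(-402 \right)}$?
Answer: $428711$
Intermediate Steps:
$y{\left(q \right)} = 460 + q^{2} - 368 q$
$\left(14627 + 104084\right) + y{\left(-402 \right)} = \left(14627 + 104084\right) + \left(460 + \left(-402\right)^{2} - -147936\right) = 118711 + \left(460 + 161604 + 147936\right) = 118711 + 310000 = 428711$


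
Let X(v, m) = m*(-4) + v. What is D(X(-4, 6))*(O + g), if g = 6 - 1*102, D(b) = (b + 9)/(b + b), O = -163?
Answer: -703/8 ≈ -87.875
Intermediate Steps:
X(v, m) = v - 4*m (X(v, m) = -4*m + v = v - 4*m)
D(b) = (9 + b)/(2*b) (D(b) = (9 + b)/((2*b)) = (9 + b)*(1/(2*b)) = (9 + b)/(2*b))
g = -96 (g = 6 - 102 = -96)
D(X(-4, 6))*(O + g) = ((9 + (-4 - 4*6))/(2*(-4 - 4*6)))*(-163 - 96) = ((9 + (-4 - 24))/(2*(-4 - 24)))*(-259) = ((1/2)*(9 - 28)/(-28))*(-259) = ((1/2)*(-1/28)*(-19))*(-259) = (19/56)*(-259) = -703/8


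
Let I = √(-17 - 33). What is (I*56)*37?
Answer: 10360*I*√2 ≈ 14651.0*I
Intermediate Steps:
I = 5*I*√2 (I = √(-50) = 5*I*√2 ≈ 7.0711*I)
(I*56)*37 = ((5*I*√2)*56)*37 = (280*I*√2)*37 = 10360*I*√2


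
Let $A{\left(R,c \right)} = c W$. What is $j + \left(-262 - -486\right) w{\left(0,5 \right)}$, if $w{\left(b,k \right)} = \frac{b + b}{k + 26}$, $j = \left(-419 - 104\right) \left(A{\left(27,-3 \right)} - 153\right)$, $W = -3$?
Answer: $75312$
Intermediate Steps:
$A{\left(R,c \right)} = - 3 c$ ($A{\left(R,c \right)} = c \left(-3\right) = - 3 c$)
$j = 75312$ ($j = \left(-419 - 104\right) \left(\left(-3\right) \left(-3\right) - 153\right) = - 523 \left(9 - 153\right) = \left(-523\right) \left(-144\right) = 75312$)
$w{\left(b,k \right)} = \frac{2 b}{26 + k}$
$j + \left(-262 - -486\right) w{\left(0,5 \right)} = 75312 + \left(-262 - -486\right) 2 \cdot 0 \frac{1}{26 + 5} = 75312 + \left(-262 + 486\right) 2 \cdot 0 \cdot \frac{1}{31} = 75312 + 224 \cdot 2 \cdot 0 \cdot \frac{1}{31} = 75312 + 224 \cdot 0 = 75312 + 0 = 75312$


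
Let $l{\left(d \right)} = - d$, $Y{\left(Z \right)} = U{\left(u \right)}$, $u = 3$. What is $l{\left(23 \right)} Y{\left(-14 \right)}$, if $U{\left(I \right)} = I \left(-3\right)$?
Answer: $207$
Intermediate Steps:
$U{\left(I \right)} = - 3 I$
$Y{\left(Z \right)} = -9$ ($Y{\left(Z \right)} = \left(-3\right) 3 = -9$)
$l{\left(23 \right)} Y{\left(-14 \right)} = \left(-1\right) 23 \left(-9\right) = \left(-23\right) \left(-9\right) = 207$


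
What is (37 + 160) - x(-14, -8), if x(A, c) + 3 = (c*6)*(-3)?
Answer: 56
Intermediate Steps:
x(A, c) = -3 - 18*c (x(A, c) = -3 + (c*6)*(-3) = -3 + (6*c)*(-3) = -3 - 18*c)
(37 + 160) - x(-14, -8) = (37 + 160) - (-3 - 18*(-8)) = 197 - (-3 + 144) = 197 - 1*141 = 197 - 141 = 56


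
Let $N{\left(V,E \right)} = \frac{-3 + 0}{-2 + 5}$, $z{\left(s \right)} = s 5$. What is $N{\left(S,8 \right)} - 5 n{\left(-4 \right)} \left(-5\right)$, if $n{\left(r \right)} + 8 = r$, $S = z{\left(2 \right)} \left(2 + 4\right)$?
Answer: $300$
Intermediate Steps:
$z{\left(s \right)} = 5 s$
$S = 60$ ($S = 5 \cdot 2 \left(2 + 4\right) = 10 \cdot 6 = 60$)
$n{\left(r \right)} = -8 + r$
$N{\left(V,E \right)} = -1$ ($N{\left(V,E \right)} = - \frac{3}{3} = \left(-3\right) \frac{1}{3} = -1$)
$N{\left(S,8 \right)} - 5 n{\left(-4 \right)} \left(-5\right) = - - 5 \left(-8 - 4\right) \left(-5\right) = - \left(-5\right) \left(-12\right) \left(-5\right) = - 60 \left(-5\right) = \left(-1\right) \left(-300\right) = 300$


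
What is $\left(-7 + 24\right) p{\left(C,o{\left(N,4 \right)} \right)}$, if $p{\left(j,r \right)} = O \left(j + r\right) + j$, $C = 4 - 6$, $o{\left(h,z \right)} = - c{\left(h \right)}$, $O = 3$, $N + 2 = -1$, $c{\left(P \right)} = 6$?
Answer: $-442$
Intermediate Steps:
$N = -3$ ($N = -2 - 1 = -3$)
$o{\left(h,z \right)} = -6$ ($o{\left(h,z \right)} = \left(-1\right) 6 = -6$)
$C = -2$ ($C = 4 - 6 = -2$)
$p{\left(j,r \right)} = 3 r + 4 j$ ($p{\left(j,r \right)} = 3 \left(j + r\right) + j = \left(3 j + 3 r\right) + j = 3 r + 4 j$)
$\left(-7 + 24\right) p{\left(C,o{\left(N,4 \right)} \right)} = \left(-7 + 24\right) \left(3 \left(-6\right) + 4 \left(-2\right)\right) = 17 \left(-18 - 8\right) = 17 \left(-26\right) = -442$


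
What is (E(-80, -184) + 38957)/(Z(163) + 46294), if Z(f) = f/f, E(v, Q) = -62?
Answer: 7779/9259 ≈ 0.84016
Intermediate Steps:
Z(f) = 1
(E(-80, -184) + 38957)/(Z(163) + 46294) = (-62 + 38957)/(1 + 46294) = 38895/46295 = 38895*(1/46295) = 7779/9259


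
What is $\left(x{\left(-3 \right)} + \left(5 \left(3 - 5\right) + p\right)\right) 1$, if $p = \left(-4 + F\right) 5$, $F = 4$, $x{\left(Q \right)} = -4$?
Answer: $-14$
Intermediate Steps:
$p = 0$ ($p = \left(-4 + 4\right) 5 = 0 \cdot 5 = 0$)
$\left(x{\left(-3 \right)} + \left(5 \left(3 - 5\right) + p\right)\right) 1 = \left(-4 + \left(5 \left(3 - 5\right) + 0\right)\right) 1 = \left(-4 + \left(5 \left(-2\right) + 0\right)\right) 1 = \left(-4 + \left(-10 + 0\right)\right) 1 = \left(-4 - 10\right) 1 = \left(-14\right) 1 = -14$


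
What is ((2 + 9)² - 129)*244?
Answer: -1952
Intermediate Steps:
((2 + 9)² - 129)*244 = (11² - 129)*244 = (121 - 129)*244 = -8*244 = -1952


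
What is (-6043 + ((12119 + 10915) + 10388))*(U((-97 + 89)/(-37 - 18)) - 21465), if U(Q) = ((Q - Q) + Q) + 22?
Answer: -2935419573/5 ≈ -5.8708e+8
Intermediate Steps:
U(Q) = 22 + Q (U(Q) = (0 + Q) + 22 = Q + 22 = 22 + Q)
(-6043 + ((12119 + 10915) + 10388))*(U((-97 + 89)/(-37 - 18)) - 21465) = (-6043 + ((12119 + 10915) + 10388))*((22 + (-97 + 89)/(-37 - 18)) - 21465) = (-6043 + (23034 + 10388))*((22 - 8/(-55)) - 21465) = (-6043 + 33422)*((22 - 8*(-1/55)) - 21465) = 27379*((22 + 8/55) - 21465) = 27379*(1218/55 - 21465) = 27379*(-1179357/55) = -2935419573/5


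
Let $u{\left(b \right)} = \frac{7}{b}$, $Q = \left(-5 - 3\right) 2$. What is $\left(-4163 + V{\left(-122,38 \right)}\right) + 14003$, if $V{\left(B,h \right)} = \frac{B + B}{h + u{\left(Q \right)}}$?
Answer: $\frac{5909936}{601} \approx 9833.5$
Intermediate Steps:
$Q = -16$ ($Q = \left(-8\right) 2 = -16$)
$V{\left(B,h \right)} = \frac{2 B}{- \frac{7}{16} + h}$ ($V{\left(B,h \right)} = \frac{B + B}{h + \frac{7}{-16}} = \frac{2 B}{h + 7 \left(- \frac{1}{16}\right)} = \frac{2 B}{h - \frac{7}{16}} = \frac{2 B}{- \frac{7}{16} + h}$)
$\left(-4163 + V{\left(-122,38 \right)}\right) + 14003 = \left(-4163 + 32 \left(-122\right) \frac{1}{-7 + 16 \cdot 38}\right) + 14003 = \left(-4163 + 32 \left(-122\right) \frac{1}{-7 + 608}\right) + 14003 = \left(-4163 + 32 \left(-122\right) \frac{1}{601}\right) + 14003 = \left(-4163 - \frac{3904}{601}\right) + 14003 = - \frac{2505867}{601} + 14003 = \frac{5909936}{601}$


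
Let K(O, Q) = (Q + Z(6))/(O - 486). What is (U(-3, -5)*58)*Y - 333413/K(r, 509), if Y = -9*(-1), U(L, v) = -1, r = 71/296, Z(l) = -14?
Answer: 9572660953/29304 ≈ 3.2667e+5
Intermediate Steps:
r = 71/296 (r = 71*(1/296) = 71/296 ≈ 0.23986)
Y = 9
K(O, Q) = (-14 + Q)/(-486 + O) (K(O, Q) = (Q - 14)/(O - 486) = (-14 + Q)/(-486 + O))
(U(-3, -5)*58)*Y - 333413/K(r, 509) = -1*58*9 - 333413/((-14 + 509)/(-486 + 71/296)) = -58*9 - 333413/(495/(-143785/296)) = -522 - 333413/((-296/143785*495)) = -522 - 333413/(-29304/28757) = -522 - 333413*(-28757)/29304 = -522 - 1*(-9587957641/29304) = -522 + 9587957641/29304 = 9572660953/29304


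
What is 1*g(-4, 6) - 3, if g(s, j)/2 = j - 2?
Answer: 5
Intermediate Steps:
g(s, j) = -4 + 2*j (g(s, j) = 2*(j - 2) = 2*(-2 + j) = -4 + 2*j)
1*g(-4, 6) - 3 = 1*(-4 + 2*6) - 3 = 1*(-4 + 12) - 3 = 1*8 - 3 = 8 - 3 = 5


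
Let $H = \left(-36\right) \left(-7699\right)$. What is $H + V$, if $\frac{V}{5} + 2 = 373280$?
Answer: $2143554$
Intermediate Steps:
$V = 1866390$ ($V = -10 + 5 \cdot 373280 = -10 + 1866400 = 1866390$)
$H = 277164$
$H + V = 277164 + 1866390 = 2143554$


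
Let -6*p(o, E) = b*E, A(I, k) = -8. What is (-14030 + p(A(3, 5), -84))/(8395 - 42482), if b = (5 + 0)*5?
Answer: 13680/34087 ≈ 0.40133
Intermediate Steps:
b = 25 (b = 5*5 = 25)
p(o, E) = -25*E/6
(-14030 + p(A(3, 5), -84))/(8395 - 42482) = (-14030 - 25/6*(-84))/(8395 - 42482) = (-14030 + 350)/(-34087) = -13680*(-1/34087) = 13680/34087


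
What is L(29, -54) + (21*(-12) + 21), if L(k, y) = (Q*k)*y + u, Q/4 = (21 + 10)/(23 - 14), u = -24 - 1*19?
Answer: -21850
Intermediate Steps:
u = -43 (u = -24 - 19 = -43)
Q = 124/9 (Q = 4*((21 + 10)/(23 - 14)) = 4*(31/9) = 124/9 ≈ 13.778)
L(k, y) = -43 + 124*k*y/9 (L(k, y) = (124*k/9)*y - 43 = 124*k*y/9 - 43 = -43 + 124*k*y/9)
L(29, -54) + (21*(-12) + 21) = (-43 + (124/9)*29*(-54)) + (21*(-12) + 21) = (-43 - 21576) + (-252 + 21) = -21619 - 231 = -21850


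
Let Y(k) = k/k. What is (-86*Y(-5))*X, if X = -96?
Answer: 8256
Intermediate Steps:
Y(k) = 1
(-86*Y(-5))*X = -86*1*(-96) = -86*(-96) = 8256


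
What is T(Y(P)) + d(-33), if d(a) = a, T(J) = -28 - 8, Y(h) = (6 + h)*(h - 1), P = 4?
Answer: -69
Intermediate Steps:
Y(h) = (-1 + h)*(6 + h) (Y(h) = (6 + h)*(-1 + h) = (-1 + h)*(6 + h))
T(J) = -36
T(Y(P)) + d(-33) = -36 - 33 = -69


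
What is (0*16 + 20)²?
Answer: 400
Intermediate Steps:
(0*16 + 20)² = (0 + 20)² = 20² = 400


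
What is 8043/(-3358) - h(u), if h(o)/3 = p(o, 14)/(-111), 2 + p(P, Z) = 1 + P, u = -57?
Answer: -492355/124246 ≈ -3.9627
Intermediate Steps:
p(P, Z) = -1 + P (p(P, Z) = -2 + (1 + P) = -1 + P)
h(o) = 1/37 - o/37 (h(o) = 3*((-1 + o)/(-111)) = 3*((-1 + o)*(-1/111)) = 3*(1/111 - o/111) = 1/37 - o/37)
8043/(-3358) - h(u) = 8043/(-3358) - (1/37 - 1/37*(-57)) = 8043*(-1/3358) - (1/37 + 57/37) = -8043/3358 - 1*58/37 = -8043/3358 - 58/37 = -492355/124246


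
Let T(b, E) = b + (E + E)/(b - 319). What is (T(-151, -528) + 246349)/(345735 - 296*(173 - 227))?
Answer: 2142854/3148295 ≈ 0.68064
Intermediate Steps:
T(b, E) = b + 2*E/(-319 + b) (T(b, E) = b + (2*E)/(-319 + b) = b + 2*E/(-319 + b))
(T(-151, -528) + 246349)/(345735 - 296*(173 - 227)) = (((-151)² - 319*(-151) + 2*(-528))/(-319 - 151) + 246349)/(345735 - 296*(173 - 227)) = ((22801 + 48169 - 1056)/(-470) + 246349)/(345735 - 296*(-54)) = (-1/470*69914 + 246349)/(345735 + 15984) = (-34957/235 + 246349)/361719 = (57857058/235)*(1/361719) = 2142854/3148295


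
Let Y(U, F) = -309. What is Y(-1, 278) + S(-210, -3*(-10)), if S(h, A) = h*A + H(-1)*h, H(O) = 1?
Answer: -6819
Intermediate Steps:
S(h, A) = h + A*h (S(h, A) = h*A + 1*h = A*h + h = h + A*h)
Y(-1, 278) + S(-210, -3*(-10)) = -309 - 210*(1 - 3*(-10)) = -309 - 210*(1 + 30) = -309 - 210*31 = -309 - 6510 = -6819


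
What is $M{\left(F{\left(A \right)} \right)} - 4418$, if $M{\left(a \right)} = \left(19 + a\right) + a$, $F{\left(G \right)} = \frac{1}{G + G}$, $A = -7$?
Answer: $- \frac{30794}{7} \approx -4399.1$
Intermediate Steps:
$F{\left(G \right)} = \frac{1}{2 G}$
$M{\left(a \right)} = 19 + 2 a$
$M{\left(F{\left(A \right)} \right)} - 4418 = \left(19 + 2 \frac{1}{2 \left(-7\right)}\right) - 4418 = \left(19 + 2 \cdot \frac{1}{2} \left(- \frac{1}{7}\right)\right) - 4418 = \left(19 + 2 \left(- \frac{1}{14}\right)\right) - 4418 = \left(19 - \frac{1}{7}\right) - 4418 = \frac{132}{7} - 4418 = - \frac{30794}{7}$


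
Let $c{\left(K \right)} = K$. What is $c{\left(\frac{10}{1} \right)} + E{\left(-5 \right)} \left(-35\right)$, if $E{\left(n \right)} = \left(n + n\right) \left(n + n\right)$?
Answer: $-3490$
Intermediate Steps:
$E{\left(n \right)} = 4 n^{2}$ ($E{\left(n \right)} = 2 n 2 n = 4 n^{2}$)
$c{\left(\frac{10}{1} \right)} + E{\left(-5 \right)} \left(-35\right) = \frac{10}{1} + 4 \left(-5\right)^{2} \left(-35\right) = 10 \cdot 1 + 4 \cdot 25 \left(-35\right) = 10 + 100 \left(-35\right) = 10 - 3500 = -3490$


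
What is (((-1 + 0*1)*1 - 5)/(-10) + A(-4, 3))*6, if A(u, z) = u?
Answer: -102/5 ≈ -20.400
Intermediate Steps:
(((-1 + 0*1)*1 - 5)/(-10) + A(-4, 3))*6 = (((-1 + 0*1)*1 - 5)/(-10) - 4)*6 = (((-1 + 0)*1 - 5)*(-⅒) - 4)*6 = ((-1*1 - 5)*(-⅒) - 4)*6 = ((-1 - 5)*(-⅒) - 4)*6 = (-6*(-⅒) - 4)*6 = (⅗ - 4)*6 = -17/5*6 = -102/5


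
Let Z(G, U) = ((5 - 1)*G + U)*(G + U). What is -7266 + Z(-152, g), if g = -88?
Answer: 159774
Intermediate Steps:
Z(G, U) = (G + U)*(U + 4*G) (Z(G, U) = (4*G + U)*(G + U) = (U + 4*G)*(G + U) = (G + U)*(U + 4*G))
-7266 + Z(-152, g) = -7266 + ((-88)² + 4*(-152)² + 5*(-152)*(-88)) = -7266 + (7744 + 4*23104 + 66880) = -7266 + (7744 + 92416 + 66880) = -7266 + 167040 = 159774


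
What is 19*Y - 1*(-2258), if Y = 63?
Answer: 3455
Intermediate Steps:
19*Y - 1*(-2258) = 19*63 - 1*(-2258) = 1197 + 2258 = 3455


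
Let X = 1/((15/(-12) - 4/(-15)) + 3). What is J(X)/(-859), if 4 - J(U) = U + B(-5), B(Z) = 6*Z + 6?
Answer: -3328/103939 ≈ -0.032019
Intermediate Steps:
B(Z) = 6 + 6*Z
X = 60/121 (X = 1/((15*(-1/12) - 4*(-1/15)) + 3) = 1/((-5/4 + 4/15) + 3) = 1/(-59/60 + 3) = 1/(121/60) = 60/121 ≈ 0.49587)
J(U) = 28 - U (J(U) = 4 - (U + (6 + 6*(-5))) = 4 - (U + (6 - 30)) = 4 - (U - 24) = 4 - (-24 + U) = 4 + (24 - U) = 28 - U)
J(X)/(-859) = (28 - 1*60/121)/(-859) = (28 - 60/121)*(-1/859) = (3328/121)*(-1/859) = -3328/103939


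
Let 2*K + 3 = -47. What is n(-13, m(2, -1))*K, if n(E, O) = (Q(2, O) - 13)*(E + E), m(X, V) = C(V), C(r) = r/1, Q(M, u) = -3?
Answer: -10400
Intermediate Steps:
C(r) = r (C(r) = r*1 = r)
m(X, V) = V
n(E, O) = -32*E (n(E, O) = (-3 - 13)*(E + E) = -32*E)
K = -25 (K = -3/2 + (½)*(-47) = -3/2 - 47/2 = -25)
n(-13, m(2, -1))*K = -32*(-13)*(-25) = 416*(-25) = -10400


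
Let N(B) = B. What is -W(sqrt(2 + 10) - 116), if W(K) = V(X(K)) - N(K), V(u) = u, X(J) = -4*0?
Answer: -116 + 2*sqrt(3) ≈ -112.54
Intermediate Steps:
X(J) = 0
W(K) = -K (W(K) = 0 - K = -K)
-W(sqrt(2 + 10) - 116) = -(-1)*(sqrt(2 + 10) - 116) = -(-1)*(sqrt(12) - 116) = -(-1)*(2*sqrt(3) - 116) = -(-1)*(-116 + 2*sqrt(3)) = -(116 - 2*sqrt(3)) = -116 + 2*sqrt(3)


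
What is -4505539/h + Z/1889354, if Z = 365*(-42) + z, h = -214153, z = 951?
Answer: 369977340253/17591775094 ≈ 21.031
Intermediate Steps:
Z = -14379 (Z = 365*(-42) + 951 = -15330 + 951 = -14379)
-4505539/h + Z/1889354 = -4505539/(-214153) - 14379/1889354 = -4505539*(-1/214153) - 14379*1/1889354 = 195893/9311 - 14379/1889354 = 369977340253/17591775094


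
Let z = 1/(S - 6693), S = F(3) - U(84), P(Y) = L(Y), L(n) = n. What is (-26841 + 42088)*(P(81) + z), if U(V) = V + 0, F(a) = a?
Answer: 8365922171/6774 ≈ 1.2350e+6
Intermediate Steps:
U(V) = V
P(Y) = Y
S = -81 (S = 3 - 1*84 = 3 - 84 = -81)
z = -1/6774 (z = 1/(-81 - 6693) = 1/(-6774) = -1/6774 ≈ -0.00014762)
(-26841 + 42088)*(P(81) + z) = (-26841 + 42088)*(81 - 1/6774) = 15247*(548693/6774) = 8365922171/6774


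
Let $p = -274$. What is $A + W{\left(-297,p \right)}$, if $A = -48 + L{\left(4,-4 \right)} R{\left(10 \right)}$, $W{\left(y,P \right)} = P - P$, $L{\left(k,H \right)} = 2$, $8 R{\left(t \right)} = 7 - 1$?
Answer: $- \frac{93}{2} \approx -46.5$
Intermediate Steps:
$R{\left(t \right)} = \frac{3}{4}$ ($R{\left(t \right)} = \frac{7 - 1}{8} = \frac{1}{8} \cdot 6 = \frac{3}{4}$)
$W{\left(y,P \right)} = 0$
$A = - \frac{93}{2}$ ($A = -48 + 2 \cdot \frac{3}{4} = -48 + \frac{3}{2} = - \frac{93}{2} \approx -46.5$)
$A + W{\left(-297,p \right)} = - \frac{93}{2} + 0 = - \frac{93}{2}$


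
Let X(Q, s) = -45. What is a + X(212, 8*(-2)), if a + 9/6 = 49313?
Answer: 98533/2 ≈ 49267.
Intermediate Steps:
a = 98623/2 (a = -3/2 + 49313 = 98623/2 ≈ 49312.)
a + X(212, 8*(-2)) = 98623/2 - 45 = 98533/2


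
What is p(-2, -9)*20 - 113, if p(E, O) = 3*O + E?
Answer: -693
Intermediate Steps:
p(E, O) = E + 3*O
p(-2, -9)*20 - 113 = (-2 + 3*(-9))*20 - 113 = (-2 - 27)*20 - 113 = -29*20 - 113 = -580 - 113 = -693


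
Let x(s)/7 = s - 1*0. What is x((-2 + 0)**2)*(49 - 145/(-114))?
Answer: 80234/57 ≈ 1407.6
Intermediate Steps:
x(s) = 7*s (x(s) = 7*(s - 1*0) = 7*(s + 0) = 7*s)
x((-2 + 0)**2)*(49 - 145/(-114)) = (7*(-2 + 0)**2)*(49 - 145/(-114)) = (7*(-2)**2)*(49 - 145*(-1/114)) = (7*4)*(49 + 145/114) = 28*(5731/114) = 80234/57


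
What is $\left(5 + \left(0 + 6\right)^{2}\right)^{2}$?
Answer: $1681$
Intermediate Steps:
$\left(5 + \left(0 + 6\right)^{2}\right)^{2} = \left(5 + 6^{2}\right)^{2} = \left(5 + 36\right)^{2} = 41^{2} = 1681$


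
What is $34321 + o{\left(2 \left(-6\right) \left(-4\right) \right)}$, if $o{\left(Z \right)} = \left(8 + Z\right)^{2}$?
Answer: $37457$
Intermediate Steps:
$34321 + o{\left(2 \left(-6\right) \left(-4\right) \right)} = 34321 + \left(8 + 2 \left(-6\right) \left(-4\right)\right)^{2} = 34321 + \left(8 - -48\right)^{2} = 34321 + \left(8 + 48\right)^{2} = 34321 + 56^{2} = 34321 + 3136 = 37457$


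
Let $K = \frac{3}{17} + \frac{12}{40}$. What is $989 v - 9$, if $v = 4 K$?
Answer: $\frac{159453}{85} \approx 1875.9$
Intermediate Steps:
$K = \frac{81}{170}$ ($K = 3 \cdot \frac{1}{17} + 12 \cdot \frac{1}{40} = \frac{3}{17} + \frac{3}{10} = \frac{81}{170} \approx 0.47647$)
$v = \frac{162}{85}$ ($v = 4 \cdot \frac{81}{170} = \frac{162}{85} \approx 1.9059$)
$989 v - 9 = 989 \cdot \frac{162}{85} - 9 = \frac{160218}{85} - 9 = \frac{159453}{85}$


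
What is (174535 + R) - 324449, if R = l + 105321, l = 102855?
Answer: 58262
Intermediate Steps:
R = 208176 (R = 102855 + 105321 = 208176)
(174535 + R) - 324449 = (174535 + 208176) - 324449 = 382711 - 324449 = 58262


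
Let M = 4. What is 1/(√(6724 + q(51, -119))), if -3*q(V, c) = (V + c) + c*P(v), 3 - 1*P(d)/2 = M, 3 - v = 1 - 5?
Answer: √60006/20002 ≈ 0.012247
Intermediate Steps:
v = 7 (v = 3 - (1 - 5) = 3 - 1*(-4) = 3 + 4 = 7)
P(d) = -2 (P(d) = 6 - 2*4 = 6 - 8 = -2)
q(V, c) = -V/3 + c/3 (q(V, c) = -((V + c) + c*(-2))/3 = -((V + c) - 2*c)/3 = -(V - c)/3 = -V/3 + c/3)
1/(√(6724 + q(51, -119))) = 1/(√(6724 + (-⅓*51 + (⅓)*(-119)))) = 1/(√(6724 + (-17 - 119/3))) = 1/(√(6724 - 170/3)) = 1/(√(20002/3)) = 1/(√60006/3) = √60006/20002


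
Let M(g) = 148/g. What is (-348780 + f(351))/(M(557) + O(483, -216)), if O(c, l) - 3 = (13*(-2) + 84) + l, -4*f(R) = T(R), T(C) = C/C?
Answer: 777082397/344748 ≈ 2254.1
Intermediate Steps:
T(C) = 1
f(R) = -1/4 (f(R) = -1/4*1 = -1/4)
O(c, l) = 61 + l (O(c, l) = 3 + ((13*(-2) + 84) + l) = 3 + ((-26 + 84) + l) = 3 + (58 + l) = 61 + l)
(-348780 + f(351))/(M(557) + O(483, -216)) = (-348780 - 1/4)/(148/557 + (61 - 216)) = -1395121/(4*(148*(1/557) - 155)) = -1395121/(4*(148/557 - 155)) = -1395121/(4*(-86187/557)) = -1395121/4*(-557/86187) = 777082397/344748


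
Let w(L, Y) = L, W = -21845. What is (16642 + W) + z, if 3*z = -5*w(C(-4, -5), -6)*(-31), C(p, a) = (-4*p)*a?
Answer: -28009/3 ≈ -9336.3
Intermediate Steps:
C(p, a) = -4*a*p
z = -12400/3 (z = (-(-20)*(-5)*(-4)*(-31))/3 = (-5*(-80)*(-31))/3 = (400*(-31))/3 = (1/3)*(-12400) = -12400/3 ≈ -4133.3)
(16642 + W) + z = (16642 - 21845) - 12400/3 = -5203 - 12400/3 = -28009/3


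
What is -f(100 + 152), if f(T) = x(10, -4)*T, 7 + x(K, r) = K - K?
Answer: 1764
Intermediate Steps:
x(K, r) = -7 (x(K, r) = -7 + (K - K) = -7 + 0 = -7)
f(T) = -7*T
-f(100 + 152) = -(-7)*(100 + 152) = -(-7)*252 = -1*(-1764) = 1764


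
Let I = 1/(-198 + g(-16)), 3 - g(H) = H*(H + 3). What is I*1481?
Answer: -1481/403 ≈ -3.6749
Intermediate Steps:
g(H) = 3 - H*(3 + H) (g(H) = 3 - H*(H + 3) = 3 - H*(3 + H))
I = -1/403 (I = 1/(-198 + (3 - 1*(-16)**2 - 3*(-16))) = 1/(-198 + (3 - 1*256 + 48)) = 1/(-198 + (3 - 256 + 48)) = 1/(-198 - 205) = 1/(-403) = -1/403 ≈ -0.0024814)
I*1481 = -1/403*1481 = -1481/403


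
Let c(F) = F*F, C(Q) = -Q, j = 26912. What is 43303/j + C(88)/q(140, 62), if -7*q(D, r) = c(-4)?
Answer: 1079415/26912 ≈ 40.109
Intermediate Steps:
c(F) = F²
q(D, r) = -16/7 (q(D, r) = -⅐*(-4)² = -⅐*16 = -16/7)
43303/j + C(88)/q(140, 62) = 43303/26912 + (-1*88)/(-16/7) = 43303*(1/26912) - 88*(-7/16) = 43303/26912 + 77/2 = 1079415/26912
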